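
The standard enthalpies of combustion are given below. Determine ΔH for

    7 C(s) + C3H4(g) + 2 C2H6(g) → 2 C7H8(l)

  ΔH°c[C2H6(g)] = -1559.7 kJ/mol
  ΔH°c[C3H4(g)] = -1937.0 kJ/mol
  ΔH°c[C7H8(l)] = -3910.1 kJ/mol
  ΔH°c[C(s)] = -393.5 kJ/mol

ΔH = 9.3 kJ/mol

Using ΔH = Σ nΔHc°(reactants) − Σ nΔHc°(products):
= [7·(-393.5) + 1·(-1937.0) + 2·(-1559.7)] − [2·(-3910.1)]
= 9.3 kJ/mol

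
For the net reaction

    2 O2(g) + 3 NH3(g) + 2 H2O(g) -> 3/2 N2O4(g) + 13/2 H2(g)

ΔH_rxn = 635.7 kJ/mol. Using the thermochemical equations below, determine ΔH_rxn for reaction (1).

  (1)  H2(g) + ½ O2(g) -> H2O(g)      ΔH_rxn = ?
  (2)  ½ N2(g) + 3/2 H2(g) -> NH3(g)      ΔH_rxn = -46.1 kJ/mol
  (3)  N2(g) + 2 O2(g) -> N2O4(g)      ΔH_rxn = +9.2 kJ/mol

ΔH_rxn = -241.8 kJ/mol

(1) reversed and × 2: contributes −2·x
(2) reversed and × 3: (-3)·(-46.1) = +138.3 kJ/mol
(3) × 3/2: (3/2)·(+9.2) = +13.8 kJ/mol
+635.7 = (+138.3) + (+13.8) − 2·x
x = (+635.7 − (+152.1)) / (-2) = -241.8 kJ/mol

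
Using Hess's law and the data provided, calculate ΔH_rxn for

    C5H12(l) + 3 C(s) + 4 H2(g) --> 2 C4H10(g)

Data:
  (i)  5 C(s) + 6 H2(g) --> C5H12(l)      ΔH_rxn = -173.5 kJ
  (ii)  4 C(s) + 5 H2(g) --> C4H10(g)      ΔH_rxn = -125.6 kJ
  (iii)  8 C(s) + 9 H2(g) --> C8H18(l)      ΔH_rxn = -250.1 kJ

(i) reversed (reverse to put C5H12(l) on the reactant side): +173.5 kJ
(ii) × 2 (×2 to match 2 C4H10(g) in the target): (2)·(-125.6) = -251.2 kJ
(iii): not needed (C8H18(l) appears nowhere else).
Combining the equations, ΔH_rxn = (+173.5) + (-251.2) = -77.7 kJ

ΔH_rxn = -77.7 kJ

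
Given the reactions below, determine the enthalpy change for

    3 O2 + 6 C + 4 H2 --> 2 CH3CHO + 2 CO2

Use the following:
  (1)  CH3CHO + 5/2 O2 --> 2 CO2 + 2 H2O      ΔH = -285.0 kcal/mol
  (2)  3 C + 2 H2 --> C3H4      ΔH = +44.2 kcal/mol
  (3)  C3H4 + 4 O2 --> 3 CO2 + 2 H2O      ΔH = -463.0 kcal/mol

ΔH = -267.6 kcal/mol

(1) reversed and × 2: (-2)·(-285.0) = +570.0 kcal/mol
(2) × 2: (2)·(+44.2) = +88.4 kcal/mol
(3) × 2: (2)·(-463.0) = -926.0 kcal/mol
ΔH = (-2)·(-285.0) + (2)·(+44.2) + (2)·(-463.0) = -267.6 kcal/mol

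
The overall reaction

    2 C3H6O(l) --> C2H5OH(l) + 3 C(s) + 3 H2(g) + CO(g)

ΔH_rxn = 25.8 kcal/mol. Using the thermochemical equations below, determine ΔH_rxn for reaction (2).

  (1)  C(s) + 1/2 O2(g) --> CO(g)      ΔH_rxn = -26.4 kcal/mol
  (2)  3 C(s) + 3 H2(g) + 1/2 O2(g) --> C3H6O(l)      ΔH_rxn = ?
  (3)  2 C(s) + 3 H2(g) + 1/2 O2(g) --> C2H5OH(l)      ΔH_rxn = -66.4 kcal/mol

ΔH_rxn = -59.3 kcal/mol

(1) as written (CO(g) already on the product side): -26.4 kcal/mol
(2) reversed and × 2 (reverse to put C3H6O(l) on the reactant side; scale by 2 for the 2 C3H6O(l)): contributes −2·x
(3) as written (C2H5OH(l) already on the product side): -66.4 kcal/mol
+25.8 = (-26.4) + (-66.4) − 2·x
x = (+25.8 − (-92.8)) / (-2) = -59.3 kcal/mol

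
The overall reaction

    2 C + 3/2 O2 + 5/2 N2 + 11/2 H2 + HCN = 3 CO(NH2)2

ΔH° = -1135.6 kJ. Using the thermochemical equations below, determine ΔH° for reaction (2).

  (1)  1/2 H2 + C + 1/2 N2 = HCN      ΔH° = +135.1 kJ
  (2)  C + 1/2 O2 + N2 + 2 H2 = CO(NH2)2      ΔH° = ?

ΔH° = -333.5 kJ

(1) reversed (reverse to put HCN on the reactant side): -135.1 kJ
(2) × 3 (×3 to match 3 CO(NH2)2 in the target): contributes 3·x
-1135.6 = (-135.1) + 3·x
x = (-1135.6 − (-135.1)) / (3) = -333.5 kJ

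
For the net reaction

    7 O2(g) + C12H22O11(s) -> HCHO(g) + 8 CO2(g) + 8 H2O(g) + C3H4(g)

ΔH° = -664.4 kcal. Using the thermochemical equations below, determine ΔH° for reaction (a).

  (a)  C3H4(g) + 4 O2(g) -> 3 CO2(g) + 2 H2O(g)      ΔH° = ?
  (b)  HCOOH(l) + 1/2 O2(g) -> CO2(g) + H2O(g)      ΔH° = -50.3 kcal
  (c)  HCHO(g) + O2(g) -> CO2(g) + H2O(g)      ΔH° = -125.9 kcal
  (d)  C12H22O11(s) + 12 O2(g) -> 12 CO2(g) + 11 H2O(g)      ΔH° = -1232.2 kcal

ΔH° = -441.9 kcal

(a) reversed: contributes −x
(b): not needed.
(c) reversed: +125.9 kcal
(d) as written: -1232.2 kcal
-664.4 = (+125.9) + (-1232.2) − x
x = (-664.4 − (-1106.3)) / (-1) = -441.9 kcal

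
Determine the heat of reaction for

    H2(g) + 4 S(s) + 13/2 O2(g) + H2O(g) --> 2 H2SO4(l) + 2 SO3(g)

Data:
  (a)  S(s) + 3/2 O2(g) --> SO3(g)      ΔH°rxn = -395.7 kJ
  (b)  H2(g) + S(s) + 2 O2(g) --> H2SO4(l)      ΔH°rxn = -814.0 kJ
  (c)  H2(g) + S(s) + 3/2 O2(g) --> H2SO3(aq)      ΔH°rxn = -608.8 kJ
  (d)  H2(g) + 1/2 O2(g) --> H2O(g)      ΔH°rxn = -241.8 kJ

(a) × 2 (×2 to match 2 SO3(g) in the target): (2)·(-395.7) = -791.4 kJ
(b) × 2 (scale by 2 for the 2 H2SO4(l)): (2)·(-814.0) = -1628.0 kJ
(c): not needed (H2SO3(aq) appears nowhere else).
(d) reversed (reverse to put H2O(g) on the reactant side): +241.8 kJ
ΔH°rxn = (-791.4) + (-1628.0) + (+241.8) = -2177.6 kJ

ΔH°rxn = -2177.6 kJ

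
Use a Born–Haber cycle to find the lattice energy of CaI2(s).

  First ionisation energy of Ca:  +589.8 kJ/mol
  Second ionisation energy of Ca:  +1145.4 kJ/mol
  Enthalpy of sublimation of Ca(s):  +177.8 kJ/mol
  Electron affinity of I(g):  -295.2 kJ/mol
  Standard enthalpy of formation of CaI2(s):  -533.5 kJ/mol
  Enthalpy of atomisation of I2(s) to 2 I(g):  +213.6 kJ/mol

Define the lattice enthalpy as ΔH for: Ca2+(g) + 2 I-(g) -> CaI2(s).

ΔHf° = 1·ΔHsub + 1·(ΣIE) + 1·D(I2) + 2·EA + U
-533.5 = 1·(+177.8) + 1·(+1735.2) + 1·(+213.6) + 2·(-295.2) + U
U = -533.5 − (+1536.2) = -2069.7 kJ/mol

U = -2069.7 kJ/mol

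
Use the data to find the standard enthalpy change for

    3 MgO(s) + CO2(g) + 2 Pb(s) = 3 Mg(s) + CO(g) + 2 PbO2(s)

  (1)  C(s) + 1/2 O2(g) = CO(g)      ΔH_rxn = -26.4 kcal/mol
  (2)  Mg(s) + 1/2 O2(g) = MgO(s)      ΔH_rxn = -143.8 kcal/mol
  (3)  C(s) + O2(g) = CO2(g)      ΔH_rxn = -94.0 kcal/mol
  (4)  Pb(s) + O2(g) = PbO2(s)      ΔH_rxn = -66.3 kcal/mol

ΔH_rxn = 366.4 kcal/mol

(1) as written: -26.4 kcal/mol
(2) reversed and × 3: (-3)·(-143.8) = +431.4 kcal/mol
(3) reversed: +94.0 kcal/mol
(4) × 2: (2)·(-66.3) = -132.6 kcal/mol
ΔH_rxn = (1)·(-26.4) + (-3)·(-143.8) + (-1)·(-94.0) + (2)·(-66.3) = 366.4 kcal/mol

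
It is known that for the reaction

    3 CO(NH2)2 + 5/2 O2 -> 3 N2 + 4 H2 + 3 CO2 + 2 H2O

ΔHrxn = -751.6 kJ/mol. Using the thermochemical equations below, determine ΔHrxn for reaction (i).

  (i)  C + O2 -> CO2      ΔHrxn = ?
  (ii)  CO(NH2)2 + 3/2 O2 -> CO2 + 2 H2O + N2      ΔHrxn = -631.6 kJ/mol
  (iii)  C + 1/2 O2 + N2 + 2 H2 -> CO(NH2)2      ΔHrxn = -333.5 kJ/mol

ΔHrxn = -393.5 kJ/mol

(i) × 2: contributes 2·x
(ii) as written (H2O already on the product side): -631.6 kJ/mol
(iii) reversed and × 2 (reverse to put H2 on the product side; ×2 to match 4 H2 in the target): (-2)·(-333.5) = +667.0 kJ/mol
-751.6 = (-631.6) + (+667.0) + 2·x
x = (-751.6 − (+35.4)) / (2) = -393.5 kJ/mol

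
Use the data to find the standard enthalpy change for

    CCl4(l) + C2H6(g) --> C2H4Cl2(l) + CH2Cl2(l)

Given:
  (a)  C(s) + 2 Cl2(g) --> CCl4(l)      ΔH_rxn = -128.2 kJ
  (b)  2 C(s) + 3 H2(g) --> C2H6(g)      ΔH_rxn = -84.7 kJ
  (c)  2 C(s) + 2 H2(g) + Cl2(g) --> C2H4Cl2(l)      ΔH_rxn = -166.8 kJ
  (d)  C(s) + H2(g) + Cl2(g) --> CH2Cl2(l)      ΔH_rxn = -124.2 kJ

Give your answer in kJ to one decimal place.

(a) reversed: +128.2 kJ
(b) reversed: +84.7 kJ
(c) as written: -166.8 kJ
(d) as written: -124.2 kJ
ΔH_rxn = (-1)·(-128.2) + (-1)·(-84.7) + (1)·(-166.8) + (1)·(-124.2) = -78.1 kJ

ΔH_rxn = -78.1 kJ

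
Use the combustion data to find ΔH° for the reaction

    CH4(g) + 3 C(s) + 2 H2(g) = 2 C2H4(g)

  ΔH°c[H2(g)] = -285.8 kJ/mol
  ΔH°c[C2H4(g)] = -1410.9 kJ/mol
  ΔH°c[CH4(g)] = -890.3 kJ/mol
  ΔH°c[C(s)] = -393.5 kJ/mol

With combustion enthalpies, reactants minus products:
= [1·(-890.3) + 3·(-393.5) + 2·(-285.8)] − [2·(-1410.9)]
= 179.4 kJ/mol

ΔH° = 179.4 kJ/mol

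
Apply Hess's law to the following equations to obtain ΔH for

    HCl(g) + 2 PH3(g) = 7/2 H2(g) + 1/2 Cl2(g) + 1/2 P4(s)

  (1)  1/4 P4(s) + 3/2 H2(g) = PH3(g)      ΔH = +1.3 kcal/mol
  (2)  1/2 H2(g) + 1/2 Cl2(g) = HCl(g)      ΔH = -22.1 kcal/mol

ΔH = 19.5 kcal/mol

(1) reversed and × 2: (-2)·(+1.3) = -2.6 kcal/mol
(2) reversed: +22.1 kcal/mol
ΔH = (-2)·(+1.3) + (-1)·(-22.1) = 19.5 kcal/mol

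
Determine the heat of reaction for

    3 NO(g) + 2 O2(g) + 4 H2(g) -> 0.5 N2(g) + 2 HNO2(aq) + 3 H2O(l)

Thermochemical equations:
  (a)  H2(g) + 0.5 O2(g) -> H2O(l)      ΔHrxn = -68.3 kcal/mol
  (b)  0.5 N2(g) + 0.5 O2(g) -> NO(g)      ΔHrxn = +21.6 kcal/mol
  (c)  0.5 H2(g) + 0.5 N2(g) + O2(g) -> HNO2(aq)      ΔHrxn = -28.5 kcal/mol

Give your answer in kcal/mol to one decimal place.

(a) × 3: (3)·(-68.3) = -204.9 kcal/mol
(b) reversed and × 3: (-3)·(+21.6) = -64.8 kcal/mol
(c) × 2: (2)·(-28.5) = -57.0 kcal/mol
Summing the manipulated equations, ΔHrxn = (3)·(-68.3) + (-3)·(+21.6) + (2)·(-28.5) = -326.7 kcal/mol

ΔHrxn = -326.7 kcal/mol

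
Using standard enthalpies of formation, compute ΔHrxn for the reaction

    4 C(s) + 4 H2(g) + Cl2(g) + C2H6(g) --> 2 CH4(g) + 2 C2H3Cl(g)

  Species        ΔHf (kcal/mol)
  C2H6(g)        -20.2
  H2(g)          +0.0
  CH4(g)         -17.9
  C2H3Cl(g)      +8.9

ΔHrxn = 2.2 kcal/mol

Products: 2·(-17.9) + 2·(+8.9) = -18.0
Reactants: 4·(+0.0) + 4·(+0.0) + 1·(+0.0) + 1·(-20.2) = -20.2
ΔHrxn = (-18.0) − (-20.2) = 2.2 kcal/mol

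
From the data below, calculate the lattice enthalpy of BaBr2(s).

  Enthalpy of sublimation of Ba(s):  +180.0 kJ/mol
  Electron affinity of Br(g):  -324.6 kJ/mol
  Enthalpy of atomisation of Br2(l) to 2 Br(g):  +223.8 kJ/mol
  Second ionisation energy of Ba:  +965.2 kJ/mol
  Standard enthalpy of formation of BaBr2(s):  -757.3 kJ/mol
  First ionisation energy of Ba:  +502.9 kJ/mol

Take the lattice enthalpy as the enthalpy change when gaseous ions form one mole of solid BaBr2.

U = -1980.0 kJ/mol

ΔHf° = 1·ΔHsub + 1·(ΣIE) + 1·D(Br2) + 2·EA + U
-757.3 = 1·(+180.0) + 1·(+1468.1) + 1·(+223.8) + 2·(-324.6) + U
U = -757.3 − (+1222.7) = -1980.0 kJ/mol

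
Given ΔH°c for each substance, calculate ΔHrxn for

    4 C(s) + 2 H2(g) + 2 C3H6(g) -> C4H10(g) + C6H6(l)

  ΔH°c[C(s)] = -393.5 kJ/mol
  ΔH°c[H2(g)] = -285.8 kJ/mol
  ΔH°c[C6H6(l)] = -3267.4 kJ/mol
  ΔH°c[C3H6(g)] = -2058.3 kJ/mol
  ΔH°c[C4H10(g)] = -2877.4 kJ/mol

ΔHrxn = -117.4 kJ/mol

With combustion enthalpies, reactants minus products:
= [4·(-393.5) + 2·(-285.8) + 2·(-2058.3)] − [1·(-2877.4) + 1·(-3267.4)]
= -117.4 kJ/mol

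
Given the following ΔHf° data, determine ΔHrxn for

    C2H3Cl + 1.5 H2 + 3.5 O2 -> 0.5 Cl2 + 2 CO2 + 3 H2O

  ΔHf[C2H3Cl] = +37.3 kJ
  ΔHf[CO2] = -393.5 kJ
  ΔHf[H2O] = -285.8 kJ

ΔHrxn = -1681.7 kJ

Products: 1/2·(+0.0) + 2·(-393.5) + 3·(-285.8) = -1644.4
Reactants: 1·(+37.3) + 3/2·(+0.0) + 7/2·(+0.0) = +37.3
ΔHrxn = (-1644.4) − (+37.3) = -1681.7 kJ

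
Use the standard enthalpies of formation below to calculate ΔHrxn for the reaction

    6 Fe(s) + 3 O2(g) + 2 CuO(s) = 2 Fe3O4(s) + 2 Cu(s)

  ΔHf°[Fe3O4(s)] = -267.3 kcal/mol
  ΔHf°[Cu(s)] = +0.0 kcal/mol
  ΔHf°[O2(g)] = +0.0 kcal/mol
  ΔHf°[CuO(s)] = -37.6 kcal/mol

Products: 2·(-267.3) + 2·(+0.0) = -534.6
Reactants: 6·(+0.0) + 3·(+0.0) + 2·(-37.6) = -75.2
ΔHrxn = (-534.6) − (-75.2) = -459.4 kcal/mol

ΔHrxn = -459.4 kcal/mol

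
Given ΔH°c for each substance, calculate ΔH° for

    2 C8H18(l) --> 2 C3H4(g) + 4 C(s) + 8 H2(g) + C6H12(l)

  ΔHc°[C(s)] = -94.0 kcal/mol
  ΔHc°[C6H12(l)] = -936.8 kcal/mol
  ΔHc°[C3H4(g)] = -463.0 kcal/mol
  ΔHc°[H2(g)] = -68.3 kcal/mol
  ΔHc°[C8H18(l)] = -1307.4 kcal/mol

ΔH° = 170.4 kcal/mol

With combustion enthalpies, reactants minus products:
= [2·(-1307.4)] − [2·(-463.0) + 4·(-94.0) + 8·(-68.3) + 1·(-936.8)]
= 170.4 kcal/mol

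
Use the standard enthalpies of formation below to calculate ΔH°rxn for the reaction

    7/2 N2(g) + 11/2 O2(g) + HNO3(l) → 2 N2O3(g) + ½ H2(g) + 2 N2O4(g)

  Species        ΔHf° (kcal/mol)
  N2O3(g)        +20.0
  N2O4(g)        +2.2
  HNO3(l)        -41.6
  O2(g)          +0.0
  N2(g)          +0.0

ΔH°rxn = 86.0 kcal/mol

ΔH°rxn = Σ nΔHf°(products) − Σ nΔHf°(reactants).
Products: 2·(+20.0) + 1/2·(+0.0) + 2·(+2.2) = +44.4
Reactants: 7/2·(+0.0) + 11/2·(+0.0) + 1·(-41.6) = -41.6
ΔH°rxn = (+44.4) − (-41.6) = 86.0 kcal/mol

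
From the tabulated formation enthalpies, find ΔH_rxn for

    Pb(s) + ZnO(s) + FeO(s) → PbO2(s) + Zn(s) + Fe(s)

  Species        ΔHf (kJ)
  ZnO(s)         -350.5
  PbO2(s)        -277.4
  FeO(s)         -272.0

ΔH_rxn = 345.1 kJ

ΔH°rxn = Σ nΔHf°(products) − Σ nΔHf°(reactants).
Products: 1·(-277.4) + 1·(+0.0) + 1·(+0.0) = -277.4
Reactants: 1·(+0.0) + 1·(-350.5) + 1·(-272.0) = -622.5
ΔH_rxn = (-277.4) − (-622.5) = 345.1 kJ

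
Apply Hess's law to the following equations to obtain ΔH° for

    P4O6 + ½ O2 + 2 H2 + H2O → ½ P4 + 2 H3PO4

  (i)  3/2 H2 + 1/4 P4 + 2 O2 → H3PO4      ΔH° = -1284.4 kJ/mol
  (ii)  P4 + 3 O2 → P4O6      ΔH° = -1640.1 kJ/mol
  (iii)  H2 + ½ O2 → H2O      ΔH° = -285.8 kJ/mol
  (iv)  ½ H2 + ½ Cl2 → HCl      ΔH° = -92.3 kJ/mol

ΔH° = -642.9 kJ/mol

(i) × 2: (2)·(-1284.4) = -2568.8 kJ/mol
(ii) reversed: +1640.1 kJ/mol
(iii) reversed: +285.8 kJ/mol
(iv): not needed.
Combining the equations, ΔH° = (-2568.8) + (+1640.1) + (+285.8) = -642.9 kJ/mol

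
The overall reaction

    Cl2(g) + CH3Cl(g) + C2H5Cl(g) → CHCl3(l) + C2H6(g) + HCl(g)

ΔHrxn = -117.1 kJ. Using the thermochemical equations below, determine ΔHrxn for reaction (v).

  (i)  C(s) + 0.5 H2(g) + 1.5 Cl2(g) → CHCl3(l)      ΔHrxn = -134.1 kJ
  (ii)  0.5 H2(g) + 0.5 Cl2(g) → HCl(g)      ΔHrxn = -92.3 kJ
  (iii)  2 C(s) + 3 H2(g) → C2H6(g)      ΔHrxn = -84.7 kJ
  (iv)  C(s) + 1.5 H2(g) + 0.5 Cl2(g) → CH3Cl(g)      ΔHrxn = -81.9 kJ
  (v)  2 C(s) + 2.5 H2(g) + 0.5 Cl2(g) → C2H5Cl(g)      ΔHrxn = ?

ΔHrxn = -112.1 kJ

(i) as written (CHCl3(l) already on the product side): -134.1 kJ
(ii) as written (HCl(g) already on the product side): -92.3 kJ
(iii) as written (C2H6(g) already on the product side): -84.7 kJ
(iv) reversed (CH3Cl(g) must end up as a reactant): +81.9 kJ
(v) reversed (C2H5Cl(g) must end up as a reactant): contributes −x
-117.1 = (-134.1) + (-92.3) + (-84.7) + (+81.9) − x
x = (-117.1 − (-229.2)) / (-1) = -112.1 kJ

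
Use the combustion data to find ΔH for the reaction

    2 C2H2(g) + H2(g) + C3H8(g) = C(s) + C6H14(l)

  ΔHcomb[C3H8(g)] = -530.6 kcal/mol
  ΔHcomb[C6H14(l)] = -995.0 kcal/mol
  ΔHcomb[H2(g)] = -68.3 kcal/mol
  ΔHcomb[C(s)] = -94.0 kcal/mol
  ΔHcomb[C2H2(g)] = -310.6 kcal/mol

ΔH = -131.1 kcal/mol

With combustion enthalpies, reactants minus products:
= [2·(-310.6) + 1·(-68.3) + 1·(-530.6)] − [1·(-94.0) + 1·(-995.0)]
= -131.1 kcal/mol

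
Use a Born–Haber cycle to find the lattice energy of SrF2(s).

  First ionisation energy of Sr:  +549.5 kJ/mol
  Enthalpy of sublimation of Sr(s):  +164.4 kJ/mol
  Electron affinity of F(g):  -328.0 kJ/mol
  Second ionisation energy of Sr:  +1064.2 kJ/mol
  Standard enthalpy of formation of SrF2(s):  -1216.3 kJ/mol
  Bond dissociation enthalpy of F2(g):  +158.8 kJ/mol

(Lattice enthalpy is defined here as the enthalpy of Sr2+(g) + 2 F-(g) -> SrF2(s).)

ΔHf° = 1·ΔHsub + 1·(ΣIE) + 1·D(F2) + 2·EA + U
-1216.3 = 1·(+164.4) + 1·(+1613.7) + 1·(+158.8) + 2·(-328.0) + U
U = -1216.3 − (+1280.9) = -2497.2 kJ/mol

U = -2497.2 kJ/mol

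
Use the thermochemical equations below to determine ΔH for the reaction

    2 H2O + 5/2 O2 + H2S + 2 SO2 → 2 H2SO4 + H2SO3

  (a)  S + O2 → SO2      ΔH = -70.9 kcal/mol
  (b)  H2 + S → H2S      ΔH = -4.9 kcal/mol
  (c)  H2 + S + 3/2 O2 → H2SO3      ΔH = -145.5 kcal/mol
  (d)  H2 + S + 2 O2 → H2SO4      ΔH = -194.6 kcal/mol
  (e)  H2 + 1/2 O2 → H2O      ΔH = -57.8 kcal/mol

(a) reversed and × 2: (-2)·(-70.9) = +141.8 kcal/mol
(b) reversed: +4.9 kcal/mol
(c) as written: -145.5 kcal/mol
(d) × 2: (2)·(-194.6) = -389.2 kcal/mol
(e) reversed and × 2: (-2)·(-57.8) = +115.6 kcal/mol
ΔH = (+141.8) + (+4.9) + (-145.5) + (-389.2) + (+115.6) = -272.4 kcal/mol

ΔH = -272.4 kcal/mol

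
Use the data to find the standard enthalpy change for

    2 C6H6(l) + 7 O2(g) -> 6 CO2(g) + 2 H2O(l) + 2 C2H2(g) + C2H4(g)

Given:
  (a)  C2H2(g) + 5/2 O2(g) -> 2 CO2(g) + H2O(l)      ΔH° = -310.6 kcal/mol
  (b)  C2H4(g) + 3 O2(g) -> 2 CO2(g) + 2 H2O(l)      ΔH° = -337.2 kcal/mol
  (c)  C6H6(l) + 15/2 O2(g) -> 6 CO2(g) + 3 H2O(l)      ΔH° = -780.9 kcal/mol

(a) reversed and × 2 (reverse to put C2H2(g) on the product side; ×2 to match 2 C2H2(g) in the target): (-2)·(-310.6) = +621.2 kcal/mol
(b) reversed (reverse to put C2H4(g) on the product side): +337.2 kcal/mol
(c) × 2 (scale by 2 for the 2 C6H6(l)): (2)·(-780.9) = -1561.8 kcal/mol
ΔH° = (+621.2) + (+337.2) + (-1561.8) = -603.4 kcal/mol

ΔH° = -603.4 kcal/mol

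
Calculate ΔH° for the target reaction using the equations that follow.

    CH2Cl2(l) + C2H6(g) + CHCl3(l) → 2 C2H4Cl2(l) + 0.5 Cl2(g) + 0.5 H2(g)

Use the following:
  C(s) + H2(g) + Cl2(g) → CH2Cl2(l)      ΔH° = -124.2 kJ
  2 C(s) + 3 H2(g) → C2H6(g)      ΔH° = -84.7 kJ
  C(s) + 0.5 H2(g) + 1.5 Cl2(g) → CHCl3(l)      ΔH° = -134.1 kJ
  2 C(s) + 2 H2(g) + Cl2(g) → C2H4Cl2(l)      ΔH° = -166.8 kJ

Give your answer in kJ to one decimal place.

equation 1 reversed (reverse to put CH2Cl2(l) on the reactant side): +124.2 kJ
equation 2 reversed (reverse to put C2H6(g) on the reactant side): +84.7 kJ
equation 3 reversed (CHCl3(l) must end up as a reactant): +134.1 kJ
equation 4 × 2 (×2 to match 2 C2H4Cl2(l) in the target): (2)·(-166.8) = -333.6 kJ
ΔH° = (-1)·(-124.2) + (-1)·(-84.7) + (-1)·(-134.1) + (2)·(-166.8) = 9.4 kJ

ΔH° = 9.4 kJ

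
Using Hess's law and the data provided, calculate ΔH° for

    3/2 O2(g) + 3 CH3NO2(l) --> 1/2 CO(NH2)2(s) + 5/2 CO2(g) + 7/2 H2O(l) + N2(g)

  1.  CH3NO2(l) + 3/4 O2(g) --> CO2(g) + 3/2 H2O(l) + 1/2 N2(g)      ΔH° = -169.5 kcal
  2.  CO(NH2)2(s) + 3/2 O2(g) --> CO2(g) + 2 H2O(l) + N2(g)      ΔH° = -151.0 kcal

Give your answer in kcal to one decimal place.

ΔH° = -433.0 kcal

eq. 1 × 3: (3)·(-169.5) = -508.5 kcal
eq. 2 reversed and × 1/2: (-1/2)·(-151.0) = +75.5 kcal
By Hess's law, ΔH° = (3)·(-169.5) + (-1/2)·(-151.0) = -433.0 kcal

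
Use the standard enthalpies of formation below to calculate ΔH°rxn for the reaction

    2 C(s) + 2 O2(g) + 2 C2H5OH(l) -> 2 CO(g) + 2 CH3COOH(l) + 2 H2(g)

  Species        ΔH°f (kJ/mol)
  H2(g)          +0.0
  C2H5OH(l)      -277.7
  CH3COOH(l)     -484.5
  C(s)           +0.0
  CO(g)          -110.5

ΔH°rxn = -634.6 kJ/mol

Products: 2·(-110.5) + 2·(-484.5) + 2·(+0.0) = -1190.0
Reactants: 2·(+0.0) + 2·(+0.0) + 2·(-277.7) = -555.4
ΔH°rxn = (-1190.0) − (-555.4) = -634.6 kJ/mol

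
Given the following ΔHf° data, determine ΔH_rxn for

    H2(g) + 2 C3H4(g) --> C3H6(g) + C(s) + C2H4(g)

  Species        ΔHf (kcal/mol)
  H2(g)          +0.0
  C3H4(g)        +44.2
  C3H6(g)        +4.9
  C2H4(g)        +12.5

Products: 1·(+4.9) + 1·(+0.0) + 1·(+12.5) = +17.4
Reactants: 1·(+0.0) + 2·(+44.2) = +88.4
ΔH_rxn = (+17.4) − (+88.4) = -71.0 kcal/mol

ΔH_rxn = -71.0 kcal/mol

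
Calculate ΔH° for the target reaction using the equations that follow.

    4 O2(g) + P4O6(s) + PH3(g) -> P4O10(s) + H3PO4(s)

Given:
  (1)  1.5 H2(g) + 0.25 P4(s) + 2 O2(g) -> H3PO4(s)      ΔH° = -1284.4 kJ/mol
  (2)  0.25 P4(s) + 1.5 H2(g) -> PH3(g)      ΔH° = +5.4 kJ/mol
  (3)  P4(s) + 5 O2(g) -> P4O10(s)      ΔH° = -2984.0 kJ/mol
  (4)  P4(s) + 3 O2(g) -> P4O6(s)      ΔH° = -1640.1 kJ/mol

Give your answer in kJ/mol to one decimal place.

(1) as written (H3PO4(s) already on the product side): -1284.4 kJ/mol
(2) reversed (reverse to put PH3(g) on the reactant side): -5.4 kJ/mol
(3) as written (P4O10(s) already on the product side): -2984.0 kJ/mol
(4) reversed (reverse to put P4O6(s) on the reactant side): +1640.1 kJ/mol
Since enthalpy is a state function, ΔH° = (1)·(-1284.4) + (-1)·(+5.4) + (1)·(-2984.0) + (-1)·(-1640.1) = -2633.7 kJ/mol

ΔH° = -2633.7 kJ/mol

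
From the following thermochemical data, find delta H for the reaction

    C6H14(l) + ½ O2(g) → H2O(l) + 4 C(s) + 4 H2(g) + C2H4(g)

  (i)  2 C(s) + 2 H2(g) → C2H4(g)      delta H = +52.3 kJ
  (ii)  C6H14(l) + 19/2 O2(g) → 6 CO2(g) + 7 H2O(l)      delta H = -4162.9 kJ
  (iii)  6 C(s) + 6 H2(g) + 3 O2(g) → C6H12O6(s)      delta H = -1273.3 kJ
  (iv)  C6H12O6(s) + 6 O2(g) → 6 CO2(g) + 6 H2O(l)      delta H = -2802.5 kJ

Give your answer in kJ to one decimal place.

delta H = -34.8 kJ

(i) as written (C2H4(g) already on the product side): +52.3 kJ
(ii) as written (C6H14(l) already on the reactant side): -4162.9 kJ
(iii) reversed: +1273.3 kJ
(iv) reversed: +2802.5 kJ
delta H = (+52.3) + (-4162.9) + (+1273.3) + (+2802.5) = -34.8 kJ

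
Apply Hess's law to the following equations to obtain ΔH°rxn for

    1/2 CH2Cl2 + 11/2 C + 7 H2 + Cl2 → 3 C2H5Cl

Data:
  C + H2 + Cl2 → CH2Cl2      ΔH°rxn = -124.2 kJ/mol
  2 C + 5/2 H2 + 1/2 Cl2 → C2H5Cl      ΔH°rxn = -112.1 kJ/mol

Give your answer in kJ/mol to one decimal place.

equation 1 reversed and × 1/2 (CH2Cl2 must end up as a reactant; ×1/2 to match 1/2 CH2Cl2 in the target): (-1/2)·(-124.2) = +62.1 kJ/mol
equation 2 × 3 (scale by 3 for the 3 C2H5Cl): (3)·(-112.1) = -336.3 kJ/mol
ΔH°rxn = (+62.1) + (-336.3) = -274.2 kJ/mol

ΔH°rxn = -274.2 kJ/mol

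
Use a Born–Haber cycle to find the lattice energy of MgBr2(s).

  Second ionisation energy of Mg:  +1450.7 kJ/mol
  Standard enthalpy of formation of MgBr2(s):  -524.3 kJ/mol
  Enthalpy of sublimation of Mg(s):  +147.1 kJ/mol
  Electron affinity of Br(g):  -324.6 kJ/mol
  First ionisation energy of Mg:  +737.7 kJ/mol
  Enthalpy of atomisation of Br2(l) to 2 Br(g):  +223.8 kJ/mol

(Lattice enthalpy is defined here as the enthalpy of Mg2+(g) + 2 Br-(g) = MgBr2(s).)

U = -2434.4 kJ/mol

ΔHf° = 1·ΔHsub + 1·(ΣIE) + 1·D(Br2) + 2·EA + U
-524.3 = 1·(+147.1) + 1·(+2188.4) + 1·(+223.8) + 2·(-324.6) + U
U = -524.3 − (+1910.1) = -2434.4 kJ/mol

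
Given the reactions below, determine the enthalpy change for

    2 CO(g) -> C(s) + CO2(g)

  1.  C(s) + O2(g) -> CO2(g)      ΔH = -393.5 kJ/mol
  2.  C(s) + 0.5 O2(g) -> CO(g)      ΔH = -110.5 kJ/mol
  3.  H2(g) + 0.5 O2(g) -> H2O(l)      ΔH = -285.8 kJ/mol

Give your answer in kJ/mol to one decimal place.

ΔH = -172.5 kJ/mol

eq. 1 as written (CO2(g) already on the product side): -393.5 kJ/mol
eq. 2 reversed and × 2 (CO(g) must end up as a reactant; ×2 to match 2 CO(g) in the target): (-2)·(-110.5) = +221.0 kJ/mol
eq. 3: not needed (H2O(l) appears nowhere else).
ΔH = (-393.5) + (+221.0) = -172.5 kJ/mol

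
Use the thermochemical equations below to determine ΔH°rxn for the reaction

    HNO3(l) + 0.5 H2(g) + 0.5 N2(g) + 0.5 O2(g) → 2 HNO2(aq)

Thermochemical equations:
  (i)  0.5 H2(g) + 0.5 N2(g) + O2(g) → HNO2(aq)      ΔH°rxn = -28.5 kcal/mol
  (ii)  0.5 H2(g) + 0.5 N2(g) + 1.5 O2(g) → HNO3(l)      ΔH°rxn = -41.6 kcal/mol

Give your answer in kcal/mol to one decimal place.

ΔH°rxn = -15.4 kcal/mol

(i) × 2 (×2 to match 2 HNO2(aq) in the target): (2)·(-28.5) = -57.0 kcal/mol
(ii) reversed (HNO3(l) must end up as a reactant): +41.6 kcal/mol
Since enthalpy is a state function, ΔH°rxn = (-57.0) + (+41.6) = -15.4 kcal/mol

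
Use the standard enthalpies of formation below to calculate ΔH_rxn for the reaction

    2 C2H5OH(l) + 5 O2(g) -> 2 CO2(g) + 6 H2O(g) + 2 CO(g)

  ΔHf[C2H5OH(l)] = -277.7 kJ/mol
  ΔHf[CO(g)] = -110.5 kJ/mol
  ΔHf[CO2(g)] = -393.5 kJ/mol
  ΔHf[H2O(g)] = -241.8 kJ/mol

ΔH_rxn = -1903.4 kJ/mol

Products: 2·(-393.5) + 6·(-241.8) + 2·(-110.5) = -2458.8
Reactants: 2·(-277.7) + 5·(+0.0) = -555.4
ΔH_rxn = (-2458.8) − (-555.4) = -1903.4 kJ/mol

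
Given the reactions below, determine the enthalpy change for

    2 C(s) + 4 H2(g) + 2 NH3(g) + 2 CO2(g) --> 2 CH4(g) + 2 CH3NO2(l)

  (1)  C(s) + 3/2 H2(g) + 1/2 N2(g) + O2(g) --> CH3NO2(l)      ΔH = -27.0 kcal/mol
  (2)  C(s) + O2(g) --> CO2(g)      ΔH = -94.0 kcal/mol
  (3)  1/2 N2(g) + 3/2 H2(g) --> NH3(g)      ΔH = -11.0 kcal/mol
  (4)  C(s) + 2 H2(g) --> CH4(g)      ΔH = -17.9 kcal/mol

(1) × 2: (2)·(-27.0) = -54.0 kcal/mol
(2) reversed and × 2: (-2)·(-94.0) = +188.0 kcal/mol
(3) reversed and × 2: (-2)·(-11.0) = +22.0 kcal/mol
(4) × 2: (2)·(-17.9) = -35.8 kcal/mol
ΔH = (2)·(-27.0) + (-2)·(-94.0) + (-2)·(-11.0) + (2)·(-17.9) = 120.2 kcal/mol

ΔH = 120.2 kcal/mol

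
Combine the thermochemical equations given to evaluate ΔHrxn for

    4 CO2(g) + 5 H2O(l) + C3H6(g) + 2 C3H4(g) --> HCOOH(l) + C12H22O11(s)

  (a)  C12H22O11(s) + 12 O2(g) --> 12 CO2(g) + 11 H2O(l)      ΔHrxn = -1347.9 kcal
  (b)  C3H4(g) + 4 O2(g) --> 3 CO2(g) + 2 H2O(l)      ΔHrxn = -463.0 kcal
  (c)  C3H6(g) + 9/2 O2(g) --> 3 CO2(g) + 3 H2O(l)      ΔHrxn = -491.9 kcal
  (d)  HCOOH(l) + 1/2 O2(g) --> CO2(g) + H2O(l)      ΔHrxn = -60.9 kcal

ΔHrxn = -9.1 kcal

(a) reversed (reverse to put C12H22O11(s) on the product side): +1347.9 kcal
(b) × 2 (scale by 2 for the 2 C3H4(g)): (2)·(-463.0) = -926.0 kcal
(c) as written (C3H6(g) already on the reactant side): -491.9 kcal
(d) reversed (reverse to put HCOOH(l) on the product side): +60.9 kcal
Combining the equations, ΔHrxn = (+1347.9) + (-926.0) + (-491.9) + (+60.9) = -9.1 kcal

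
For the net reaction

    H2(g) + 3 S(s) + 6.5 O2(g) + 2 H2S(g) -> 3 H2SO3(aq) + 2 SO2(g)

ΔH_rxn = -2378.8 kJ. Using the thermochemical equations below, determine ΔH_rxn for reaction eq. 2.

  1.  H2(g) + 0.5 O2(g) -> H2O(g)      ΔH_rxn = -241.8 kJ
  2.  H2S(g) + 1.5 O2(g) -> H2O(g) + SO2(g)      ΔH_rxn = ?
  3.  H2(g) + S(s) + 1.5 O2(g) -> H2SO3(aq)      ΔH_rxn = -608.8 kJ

eq. 1 reversed and × 2: (-2)·(-241.8) = +483.6 kJ
eq. 2 × 2 (scale by 2 for the 2 H2S(g)): contributes 2·x
eq. 3 × 3 (scale by 3 for the 3 H2SO3(aq)): (3)·(-608.8) = -1826.4 kJ
-2378.8 = (+483.6) + (-1826.4) + 2·x
x = (-2378.8 − (-1342.8)) / (2) = -518.0 kJ

ΔH_rxn = -518.0 kJ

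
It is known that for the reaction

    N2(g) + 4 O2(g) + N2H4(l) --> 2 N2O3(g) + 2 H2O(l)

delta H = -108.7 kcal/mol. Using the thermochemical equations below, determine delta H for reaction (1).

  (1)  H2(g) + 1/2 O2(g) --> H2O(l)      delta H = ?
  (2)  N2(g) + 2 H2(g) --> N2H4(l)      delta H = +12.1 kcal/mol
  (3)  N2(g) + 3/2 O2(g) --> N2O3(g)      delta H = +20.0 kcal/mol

(1) × 2: contributes 2·x
(2) reversed: -12.1 kcal/mol
(3) × 2: (2)·(+20.0) = +40.0 kcal/mol
-108.7 = (-12.1) + (+40.0) + 2·x
x = (-108.7 − (+27.9)) / (2) = -68.3 kcal/mol

delta H = -68.3 kcal/mol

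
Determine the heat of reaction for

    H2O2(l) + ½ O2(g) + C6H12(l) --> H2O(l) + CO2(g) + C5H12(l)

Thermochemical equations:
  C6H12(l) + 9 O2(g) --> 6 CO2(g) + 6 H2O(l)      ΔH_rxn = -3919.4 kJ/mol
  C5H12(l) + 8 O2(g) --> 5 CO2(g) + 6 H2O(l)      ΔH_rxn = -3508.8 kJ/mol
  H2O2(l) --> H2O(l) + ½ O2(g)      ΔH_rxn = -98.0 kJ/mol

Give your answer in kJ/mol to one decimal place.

equation 1 as written (C6H12(l) already on the reactant side): -3919.4 kJ/mol
equation 2 reversed (C5H12(l) must end up as a product): +3508.8 kJ/mol
equation 3 as written (H2O2(l) already on the reactant side): -98.0 kJ/mol
By Hess's law, ΔH_rxn = (-3919.4) + (+3508.8) + (-98.0) = -508.6 kJ/mol

ΔH_rxn = -508.6 kJ/mol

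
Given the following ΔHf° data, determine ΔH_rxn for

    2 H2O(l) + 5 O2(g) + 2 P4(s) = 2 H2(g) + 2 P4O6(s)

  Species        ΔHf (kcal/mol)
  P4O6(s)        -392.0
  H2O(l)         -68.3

Products: 2·(+0.0) + 2·(-392.0) = -784.0
Reactants: 2·(-68.3) + 5·(+0.0) + 2·(+0.0) = -136.6
ΔH_rxn = (-784.0) − (-136.6) = -647.4 kcal/mol

ΔH_rxn = -647.4 kcal/mol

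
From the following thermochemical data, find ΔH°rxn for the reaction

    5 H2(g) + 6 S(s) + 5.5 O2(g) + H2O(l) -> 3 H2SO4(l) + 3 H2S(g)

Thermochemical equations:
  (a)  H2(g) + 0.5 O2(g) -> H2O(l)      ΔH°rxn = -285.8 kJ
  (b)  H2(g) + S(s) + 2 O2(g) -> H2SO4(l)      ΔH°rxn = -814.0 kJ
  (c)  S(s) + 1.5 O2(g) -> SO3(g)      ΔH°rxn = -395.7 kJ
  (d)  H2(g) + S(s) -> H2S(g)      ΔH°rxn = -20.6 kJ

(a) reversed: +285.8 kJ
(b) × 3: (3)·(-814.0) = -2442.0 kJ
(c): not needed.
(d) × 3: (3)·(-20.6) = -61.8 kJ
ΔH°rxn = (-1)·(-285.8) + (3)·(-814.0) + (3)·(-20.6) = -2218.0 kJ

ΔH°rxn = -2218.0 kJ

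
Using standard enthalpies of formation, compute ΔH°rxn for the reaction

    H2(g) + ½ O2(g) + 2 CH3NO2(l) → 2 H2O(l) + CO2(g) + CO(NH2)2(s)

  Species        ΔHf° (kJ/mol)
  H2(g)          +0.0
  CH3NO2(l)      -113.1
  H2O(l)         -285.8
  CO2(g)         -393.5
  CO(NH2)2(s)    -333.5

Products: 2·(-285.8) + 1·(-393.5) + 1·(-333.5) = -1298.6
Reactants: 1·(+0.0) + 1/2·(+0.0) + 2·(-113.1) = -226.2
ΔH°rxn = (-1298.6) − (-226.2) = -1072.4 kJ/mol

ΔH°rxn = -1072.4 kJ/mol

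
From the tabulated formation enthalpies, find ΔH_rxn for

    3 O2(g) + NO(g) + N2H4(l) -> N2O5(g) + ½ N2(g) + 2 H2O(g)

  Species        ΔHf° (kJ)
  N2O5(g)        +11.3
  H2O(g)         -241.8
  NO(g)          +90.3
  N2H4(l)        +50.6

ΔH_rxn = -613.2 kJ

ΔH°rxn = Σ nΔHf°(products) − Σ nΔHf°(reactants).
Products: 1·(+11.3) + 1/2·(+0.0) + 2·(-241.8) = -472.3
Reactants: 3·(+0.0) + 1·(+90.3) + 1·(+50.6) = +140.9
ΔH_rxn = (-472.3) − (+140.9) = -613.2 kJ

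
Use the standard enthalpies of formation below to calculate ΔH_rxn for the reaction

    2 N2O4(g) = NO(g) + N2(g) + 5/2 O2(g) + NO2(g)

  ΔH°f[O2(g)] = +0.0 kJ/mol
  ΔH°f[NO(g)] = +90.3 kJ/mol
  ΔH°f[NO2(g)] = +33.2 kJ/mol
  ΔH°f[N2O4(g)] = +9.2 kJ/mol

Products: 1·(+90.3) + 1·(+0.0) + 5/2·(+0.0) + 1·(+33.2) = +123.5
Reactants: 2·(+9.2) = +18.4
ΔH_rxn = (+123.5) − (+18.4) = 105.1 kJ/mol

ΔH_rxn = 105.1 kJ/mol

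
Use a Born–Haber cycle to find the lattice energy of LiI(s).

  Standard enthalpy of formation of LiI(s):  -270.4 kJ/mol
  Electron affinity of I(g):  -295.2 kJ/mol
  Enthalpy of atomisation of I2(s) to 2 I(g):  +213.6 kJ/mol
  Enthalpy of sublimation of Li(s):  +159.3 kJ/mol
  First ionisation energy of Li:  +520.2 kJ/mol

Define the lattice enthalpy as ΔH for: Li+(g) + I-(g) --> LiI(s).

ΔHf° = 1·ΔHsub + 1·(ΣIE) + 1/2·D(I2) + 1·EA + U
-270.4 = 1·(+159.3) + 1·(+520.2) + 1/2·(+213.6) + 1·(-295.2) + U
U = -270.4 − (+491.1) = -761.5 kJ/mol

U = -761.5 kJ/mol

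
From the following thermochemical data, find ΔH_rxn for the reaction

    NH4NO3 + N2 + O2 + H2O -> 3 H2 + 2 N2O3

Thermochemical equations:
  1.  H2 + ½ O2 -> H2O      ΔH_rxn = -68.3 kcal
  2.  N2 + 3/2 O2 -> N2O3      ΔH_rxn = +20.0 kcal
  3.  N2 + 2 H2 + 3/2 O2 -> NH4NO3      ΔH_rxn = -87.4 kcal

eq. 1 reversed: +68.3 kcal
eq. 2 × 2: (2)·(+20.0) = +40.0 kcal
eq. 3 reversed: +87.4 kcal
Summing the manipulated equations, ΔH_rxn = (-1)·(-68.3) + (2)·(+20.0) + (-1)·(-87.4) = 195.7 kcal

ΔH_rxn = 195.7 kcal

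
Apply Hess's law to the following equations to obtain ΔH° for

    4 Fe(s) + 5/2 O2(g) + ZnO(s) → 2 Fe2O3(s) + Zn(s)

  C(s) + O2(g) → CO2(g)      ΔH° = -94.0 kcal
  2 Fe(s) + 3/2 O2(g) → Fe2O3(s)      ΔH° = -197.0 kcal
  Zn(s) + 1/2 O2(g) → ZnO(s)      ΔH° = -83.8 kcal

equation 1: not needed (CO2(g) appears nowhere else).
equation 2 × 2 (scale by 2 for the 2 Fe2O3(s)): (2)·(-197.0) = -394.0 kcal
equation 3 reversed (ZnO(s) must end up as a reactant): +83.8 kcal
Summing the manipulated equations, ΔH° = (2)·(-197.0) + (-1)·(-83.8) = -310.2 kcal

ΔH° = -310.2 kcal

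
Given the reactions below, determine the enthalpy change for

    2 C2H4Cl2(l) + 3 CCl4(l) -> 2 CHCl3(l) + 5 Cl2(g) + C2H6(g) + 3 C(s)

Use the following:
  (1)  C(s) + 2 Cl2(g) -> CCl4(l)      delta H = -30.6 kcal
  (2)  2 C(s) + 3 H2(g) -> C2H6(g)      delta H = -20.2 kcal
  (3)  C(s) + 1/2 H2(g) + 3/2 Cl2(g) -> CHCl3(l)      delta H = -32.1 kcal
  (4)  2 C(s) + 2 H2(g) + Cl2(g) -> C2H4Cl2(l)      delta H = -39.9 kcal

(1) reversed and × 3 (reverse to put CCl4(l) on the reactant side; scale by 3 for the 3 CCl4(l)): (-3)·(-30.6) = +91.8 kcal
(2) as written (C2H6(g) already on the product side): -20.2 kcal
(3) × 2 (×2 to match 2 CHCl3(l) in the target): (2)·(-32.1) = -64.2 kcal
(4) reversed and × 2 (reverse to put C2H4Cl2(l) on the reactant side; scale by 2 for the 2 C2H4Cl2(l)): (-2)·(-39.9) = +79.8 kcal
delta H = (-3)·(-30.6) + (1)·(-20.2) + (2)·(-32.1) + (-2)·(-39.9) = 87.2 kcal

delta H = 87.2 kcal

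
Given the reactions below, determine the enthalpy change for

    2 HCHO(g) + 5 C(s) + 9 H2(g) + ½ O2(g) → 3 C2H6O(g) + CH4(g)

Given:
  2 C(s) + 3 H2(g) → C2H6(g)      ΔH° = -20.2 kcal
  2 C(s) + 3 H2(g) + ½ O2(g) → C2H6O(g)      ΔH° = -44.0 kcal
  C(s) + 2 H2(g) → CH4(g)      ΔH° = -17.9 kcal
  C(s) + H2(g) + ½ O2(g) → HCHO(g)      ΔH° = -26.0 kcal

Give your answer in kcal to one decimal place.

equation 1: not needed.
equation 2 × 3: (3)·(-44.0) = -132.0 kcal
equation 3 as written: -17.9 kcal
equation 4 reversed and × 2: (-2)·(-26.0) = +52.0 kcal
Since enthalpy is a state function, ΔH° = (-132.0) + (-17.9) + (+52.0) = -97.9 kcal

ΔH° = -97.9 kcal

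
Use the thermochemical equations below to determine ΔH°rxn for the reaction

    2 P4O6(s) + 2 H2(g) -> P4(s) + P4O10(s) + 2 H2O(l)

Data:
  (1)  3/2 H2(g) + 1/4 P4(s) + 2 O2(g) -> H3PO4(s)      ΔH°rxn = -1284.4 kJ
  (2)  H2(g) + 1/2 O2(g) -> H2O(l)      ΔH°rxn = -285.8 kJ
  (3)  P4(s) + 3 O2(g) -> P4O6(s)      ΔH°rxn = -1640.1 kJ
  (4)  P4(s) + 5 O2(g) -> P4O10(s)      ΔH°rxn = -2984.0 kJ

ΔH°rxn = -275.4 kJ

(1): not needed (H3PO4(s) appears nowhere else).
(2) × 2 (×2 to match 2 H2O(l) in the target): (2)·(-285.8) = -571.6 kJ
(3) reversed and × 2 (reverse to put P4O6(s) on the reactant side; scale by 2 for the 2 P4O6(s)): (-2)·(-1640.1) = +3280.2 kJ
(4) as written (P4O10(s) already on the product side): -2984.0 kJ
ΔH°rxn = (2)·(-285.8) + (-2)·(-1640.1) + (1)·(-2984.0) = -275.4 kJ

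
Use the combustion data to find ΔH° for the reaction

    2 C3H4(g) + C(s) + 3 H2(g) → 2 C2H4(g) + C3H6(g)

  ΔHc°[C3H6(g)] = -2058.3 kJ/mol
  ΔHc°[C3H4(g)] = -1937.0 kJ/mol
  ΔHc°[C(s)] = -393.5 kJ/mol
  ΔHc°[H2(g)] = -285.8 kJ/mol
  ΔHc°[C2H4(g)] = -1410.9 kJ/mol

ΔH° = -244.8 kJ/mol

With combustion enthalpies, reactants minus products:
= [2·(-1937.0) + 1·(-393.5) + 3·(-285.8)] − [2·(-1410.9) + 1·(-2058.3)]
= -244.8 kJ/mol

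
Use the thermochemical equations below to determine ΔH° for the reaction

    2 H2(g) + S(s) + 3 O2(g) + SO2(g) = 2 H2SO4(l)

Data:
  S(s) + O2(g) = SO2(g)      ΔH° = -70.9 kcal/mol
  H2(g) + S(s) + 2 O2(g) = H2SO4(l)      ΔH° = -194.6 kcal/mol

ΔH° = -318.3 kcal/mol

equation 1 reversed (SO2(g) must end up as a reactant): +70.9 kcal/mol
equation 2 × 2 (scale by 2 for the 2 H2SO4(l)): (2)·(-194.6) = -389.2 kcal/mol
Combining the equations, ΔH° = (+70.9) + (-389.2) = -318.3 kcal/mol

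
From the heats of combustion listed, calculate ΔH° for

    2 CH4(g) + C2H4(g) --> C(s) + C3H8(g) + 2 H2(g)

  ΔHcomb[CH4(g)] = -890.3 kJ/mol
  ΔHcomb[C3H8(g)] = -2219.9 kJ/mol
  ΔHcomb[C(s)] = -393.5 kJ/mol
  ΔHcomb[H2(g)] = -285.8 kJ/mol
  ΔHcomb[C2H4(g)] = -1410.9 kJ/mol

With combustion enthalpies, reactants minus products:
= [2·(-890.3) + 1·(-1410.9)] − [1·(-393.5) + 1·(-2219.9) + 2·(-285.8)]
= -6.5 kJ/mol

ΔH° = -6.5 kJ/mol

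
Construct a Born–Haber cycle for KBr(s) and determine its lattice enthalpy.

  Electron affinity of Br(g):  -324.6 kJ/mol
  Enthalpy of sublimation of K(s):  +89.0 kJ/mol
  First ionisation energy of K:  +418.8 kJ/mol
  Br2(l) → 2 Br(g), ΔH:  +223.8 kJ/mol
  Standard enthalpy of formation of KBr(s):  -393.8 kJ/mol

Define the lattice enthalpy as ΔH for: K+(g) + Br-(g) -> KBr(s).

U = -688.9 kJ/mol

ΔHf° = 1·ΔHsub + 1·(ΣIE) + 1/2·D(Br2) + 1·EA + U
-393.8 = 1·(+89.0) + 1·(+418.8) + 1/2·(+223.8) + 1·(-324.6) + U
U = -393.8 − (+295.1) = -688.9 kJ/mol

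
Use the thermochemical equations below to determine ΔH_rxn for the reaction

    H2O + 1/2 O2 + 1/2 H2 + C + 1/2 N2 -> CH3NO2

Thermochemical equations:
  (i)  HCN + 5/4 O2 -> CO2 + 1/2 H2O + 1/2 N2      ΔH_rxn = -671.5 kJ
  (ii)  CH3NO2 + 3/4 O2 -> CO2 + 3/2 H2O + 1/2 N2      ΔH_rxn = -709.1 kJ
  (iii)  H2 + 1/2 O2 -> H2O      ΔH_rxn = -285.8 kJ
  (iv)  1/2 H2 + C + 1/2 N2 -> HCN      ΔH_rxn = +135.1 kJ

(i) as written: -671.5 kJ
(ii) reversed: +709.1 kJ
(iii): not needed.
(iv) as written: +135.1 kJ
ΔH_rxn = (-671.5) + (+709.1) + (+135.1) = 172.7 kJ

ΔH_rxn = 172.7 kJ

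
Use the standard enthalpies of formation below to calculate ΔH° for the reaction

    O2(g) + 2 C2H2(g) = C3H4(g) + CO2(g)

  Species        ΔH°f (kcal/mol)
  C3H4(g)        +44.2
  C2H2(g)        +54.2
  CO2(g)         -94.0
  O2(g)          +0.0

ΔH° = -158.2 kcal/mol

ΔH°rxn = Σ nΔHf°(products) − Σ nΔHf°(reactants).
Products: 1·(+44.2) + 1·(-94.0) = -49.8
Reactants: 1·(+0.0) + 2·(+54.2) = +108.4
ΔH° = (-49.8) − (+108.4) = -158.2 kcal/mol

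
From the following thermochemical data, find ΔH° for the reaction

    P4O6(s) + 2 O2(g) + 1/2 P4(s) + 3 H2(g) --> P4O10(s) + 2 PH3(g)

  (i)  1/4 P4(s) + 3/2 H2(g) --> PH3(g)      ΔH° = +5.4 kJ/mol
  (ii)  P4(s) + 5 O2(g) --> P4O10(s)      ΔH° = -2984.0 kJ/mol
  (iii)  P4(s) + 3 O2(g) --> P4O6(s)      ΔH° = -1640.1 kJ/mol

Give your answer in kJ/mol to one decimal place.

ΔH° = -1333.1 kJ/mol

(i) × 2: (2)·(+5.4) = +10.8 kJ/mol
(ii) as written: -2984.0 kJ/mol
(iii) reversed: +1640.1 kJ/mol
Summing the manipulated equations, ΔH° = (2)·(+5.4) + (1)·(-2984.0) + (-1)·(-1640.1) = -1333.1 kJ/mol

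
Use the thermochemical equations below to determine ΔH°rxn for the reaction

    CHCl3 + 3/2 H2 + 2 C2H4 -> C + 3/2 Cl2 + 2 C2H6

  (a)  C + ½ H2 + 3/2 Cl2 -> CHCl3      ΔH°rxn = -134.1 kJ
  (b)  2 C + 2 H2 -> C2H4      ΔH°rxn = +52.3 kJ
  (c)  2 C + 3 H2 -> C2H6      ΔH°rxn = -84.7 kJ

(a) reversed: +134.1 kJ
(b) reversed and × 2: (-2)·(+52.3) = -104.6 kJ
(c) × 2: (2)·(-84.7) = -169.4 kJ
Since enthalpy is a state function, ΔH°rxn = (-1)·(-134.1) + (-2)·(+52.3) + (2)·(-84.7) = -139.9 kJ

ΔH°rxn = -139.9 kJ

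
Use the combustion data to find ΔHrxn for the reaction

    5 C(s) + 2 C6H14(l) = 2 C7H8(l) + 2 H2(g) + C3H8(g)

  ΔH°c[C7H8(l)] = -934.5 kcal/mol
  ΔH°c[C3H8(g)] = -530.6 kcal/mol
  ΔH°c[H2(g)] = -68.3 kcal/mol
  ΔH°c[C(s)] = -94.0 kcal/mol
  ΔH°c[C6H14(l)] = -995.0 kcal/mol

Using ΔH = Σ nΔHc°(reactants) − Σ nΔHc°(products):
= [5·(-94.0) + 2·(-995.0)] − [2·(-934.5) + 2·(-68.3) + 1·(-530.6)]
= 76.2 kcal/mol

ΔHrxn = 76.2 kcal/mol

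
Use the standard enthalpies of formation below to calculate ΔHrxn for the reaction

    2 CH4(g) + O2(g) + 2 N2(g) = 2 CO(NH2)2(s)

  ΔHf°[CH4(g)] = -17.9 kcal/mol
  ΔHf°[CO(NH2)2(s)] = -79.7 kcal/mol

ΔHrxn = -123.6 kcal/mol

Products: 2·(-79.7) = -159.4
Reactants: 2·(-17.9) + 1·(+0.0) + 2·(+0.0) = -35.8
ΔHrxn = (-159.4) − (-35.8) = -123.6 kcal/mol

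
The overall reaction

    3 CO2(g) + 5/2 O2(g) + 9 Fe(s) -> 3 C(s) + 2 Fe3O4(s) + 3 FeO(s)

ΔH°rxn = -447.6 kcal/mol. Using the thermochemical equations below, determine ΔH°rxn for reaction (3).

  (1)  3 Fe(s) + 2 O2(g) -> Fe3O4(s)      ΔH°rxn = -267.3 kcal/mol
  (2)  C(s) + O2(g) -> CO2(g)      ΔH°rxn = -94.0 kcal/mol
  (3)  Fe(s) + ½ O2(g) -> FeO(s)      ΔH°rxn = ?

ΔH°rxn = -65.0 kcal/mol

(1) × 2: (2)·(-267.3) = -534.6 kcal/mol
(2) reversed and × 3: (-3)·(-94.0) = +282.0 kcal/mol
(3) × 3: contributes 3·x
-447.6 = (-534.6) + (+282.0) + 3·x
x = (-447.6 − (-252.6)) / (3) = -65.0 kcal/mol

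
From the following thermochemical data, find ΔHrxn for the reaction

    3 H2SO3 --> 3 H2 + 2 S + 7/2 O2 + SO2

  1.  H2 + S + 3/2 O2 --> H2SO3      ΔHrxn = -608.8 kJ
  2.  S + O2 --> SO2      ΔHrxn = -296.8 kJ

ΔHrxn = 1529.6 kJ

eq. 1 reversed and × 3: (-3)·(-608.8) = +1826.4 kJ
eq. 2 as written: -296.8 kJ
Summing the manipulated equations, ΔHrxn = (-3)·(-608.8) + (1)·(-296.8) = 1529.6 kJ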